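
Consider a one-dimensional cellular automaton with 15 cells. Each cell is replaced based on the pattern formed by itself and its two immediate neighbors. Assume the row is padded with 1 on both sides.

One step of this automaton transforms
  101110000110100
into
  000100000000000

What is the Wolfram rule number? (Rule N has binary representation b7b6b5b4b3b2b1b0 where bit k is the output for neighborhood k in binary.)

128

position 3: 111 → 1  (bit 7 = 1)
position 0: 110 → 0  (bit 6 = 0)
position 1: 101 → 0  (bit 5 = 0)
position 5: 100 → 0  (bit 4 = 0)
position 2: 011 → 0  (bit 3 = 0)
position 12: 010 → 0  (bit 2 = 0)
position 8: 001 → 0  (bit 1 = 0)
position 6: 000 → 0  (bit 0 = 0)
bits b7..b0 = 10000000 = 128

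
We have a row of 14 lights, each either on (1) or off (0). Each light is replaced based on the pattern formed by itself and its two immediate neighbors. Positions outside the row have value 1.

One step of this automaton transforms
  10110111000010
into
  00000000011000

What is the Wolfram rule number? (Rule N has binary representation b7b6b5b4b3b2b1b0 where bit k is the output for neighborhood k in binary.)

position 6: 111 → 0  (bit 7 = 0)
position 0: 110 → 0  (bit 6 = 0)
position 1: 101 → 0  (bit 5 = 0)
position 8: 100 → 0  (bit 4 = 0)
position 2: 011 → 0  (bit 3 = 0)
position 12: 010 → 0  (bit 2 = 0)
position 11: 001 → 0  (bit 1 = 0)
position 9: 000 → 1  (bit 0 = 1)
bits b7..b0 = 00000001 = 1

1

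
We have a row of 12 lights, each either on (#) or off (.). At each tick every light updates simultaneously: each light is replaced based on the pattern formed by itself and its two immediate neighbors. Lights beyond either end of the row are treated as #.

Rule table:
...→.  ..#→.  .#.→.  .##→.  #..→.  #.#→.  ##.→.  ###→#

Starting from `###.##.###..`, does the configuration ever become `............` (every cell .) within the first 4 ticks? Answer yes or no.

yes

##......#...
#...........
............
all cells are . at tick 3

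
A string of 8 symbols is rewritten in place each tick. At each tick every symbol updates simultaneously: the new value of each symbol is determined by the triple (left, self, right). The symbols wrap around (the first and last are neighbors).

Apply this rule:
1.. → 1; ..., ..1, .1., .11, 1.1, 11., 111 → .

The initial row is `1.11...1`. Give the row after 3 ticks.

....1...
.....1..
......1.

......1.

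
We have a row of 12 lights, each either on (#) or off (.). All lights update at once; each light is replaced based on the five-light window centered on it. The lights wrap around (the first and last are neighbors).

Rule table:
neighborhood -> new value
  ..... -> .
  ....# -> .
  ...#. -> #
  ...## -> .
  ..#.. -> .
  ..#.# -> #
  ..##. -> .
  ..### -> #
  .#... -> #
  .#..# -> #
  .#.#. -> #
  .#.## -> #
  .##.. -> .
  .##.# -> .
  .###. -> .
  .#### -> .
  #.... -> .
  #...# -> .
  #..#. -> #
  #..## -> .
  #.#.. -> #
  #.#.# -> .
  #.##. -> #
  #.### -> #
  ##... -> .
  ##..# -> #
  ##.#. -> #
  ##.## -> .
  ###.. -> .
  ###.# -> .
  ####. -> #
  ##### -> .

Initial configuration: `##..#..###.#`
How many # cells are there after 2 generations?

6

generation 1: ..##.#.#...#
generation 2: #...#.###.#.
count of #: 6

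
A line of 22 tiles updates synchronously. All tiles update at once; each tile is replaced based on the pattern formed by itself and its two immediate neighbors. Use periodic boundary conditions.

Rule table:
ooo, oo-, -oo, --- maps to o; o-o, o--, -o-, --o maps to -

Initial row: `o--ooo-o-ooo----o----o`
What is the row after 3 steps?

o--ooo---ooo-oo---oo-o

step 1: o--ooo---ooo-oo---oo-o
step 2: o--ooo-o-ooo-oo-o-oo-o
step 3: o--ooo---ooo-oo---oo-o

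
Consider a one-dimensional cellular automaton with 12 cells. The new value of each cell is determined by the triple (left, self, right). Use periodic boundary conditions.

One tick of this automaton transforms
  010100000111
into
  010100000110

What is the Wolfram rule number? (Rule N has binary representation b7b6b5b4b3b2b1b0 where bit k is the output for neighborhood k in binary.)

position 10: 111 → 1  (bit 7 = 1)
position 11: 110 → 0  (bit 6 = 0)
position 0: 101 → 0  (bit 5 = 0)
position 4: 100 → 0  (bit 4 = 0)
position 9: 011 → 1  (bit 3 = 1)
position 1: 010 → 1  (bit 2 = 1)
position 8: 001 → 0  (bit 1 = 0)
position 5: 000 → 0  (bit 0 = 0)
bits b7..b0 = 10001100 = 140

140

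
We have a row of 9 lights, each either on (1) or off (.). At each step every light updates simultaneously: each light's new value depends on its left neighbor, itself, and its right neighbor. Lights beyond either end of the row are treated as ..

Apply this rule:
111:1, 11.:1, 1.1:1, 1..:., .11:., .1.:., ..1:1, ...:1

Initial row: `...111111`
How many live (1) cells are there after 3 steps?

111.11111
.111.1111
1.111.111
count of 1: 7

7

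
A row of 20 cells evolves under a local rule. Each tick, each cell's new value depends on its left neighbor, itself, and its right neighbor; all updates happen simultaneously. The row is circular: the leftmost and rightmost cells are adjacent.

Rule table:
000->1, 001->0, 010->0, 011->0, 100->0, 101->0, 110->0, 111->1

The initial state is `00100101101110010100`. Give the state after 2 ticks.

10000000000100000001
00111111110001111100

00111111110001111100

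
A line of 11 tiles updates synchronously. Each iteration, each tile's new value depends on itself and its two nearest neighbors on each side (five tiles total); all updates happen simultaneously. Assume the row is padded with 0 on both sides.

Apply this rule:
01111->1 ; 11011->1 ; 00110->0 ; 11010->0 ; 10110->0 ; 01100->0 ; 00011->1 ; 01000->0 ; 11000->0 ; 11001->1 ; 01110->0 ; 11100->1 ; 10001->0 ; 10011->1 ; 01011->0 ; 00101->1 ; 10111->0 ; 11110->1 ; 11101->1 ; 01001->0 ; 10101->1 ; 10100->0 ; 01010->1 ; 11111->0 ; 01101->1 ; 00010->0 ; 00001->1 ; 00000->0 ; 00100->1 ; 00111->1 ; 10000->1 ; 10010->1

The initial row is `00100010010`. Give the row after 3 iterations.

10100010110
11000010000
00011010100

00011010100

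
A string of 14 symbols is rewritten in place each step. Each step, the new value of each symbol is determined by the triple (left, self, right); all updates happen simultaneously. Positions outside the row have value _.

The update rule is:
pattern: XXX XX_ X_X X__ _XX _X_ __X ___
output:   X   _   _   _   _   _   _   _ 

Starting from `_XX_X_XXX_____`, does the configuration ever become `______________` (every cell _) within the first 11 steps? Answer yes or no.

_______X______
______________
all cells are _ at step 2

yes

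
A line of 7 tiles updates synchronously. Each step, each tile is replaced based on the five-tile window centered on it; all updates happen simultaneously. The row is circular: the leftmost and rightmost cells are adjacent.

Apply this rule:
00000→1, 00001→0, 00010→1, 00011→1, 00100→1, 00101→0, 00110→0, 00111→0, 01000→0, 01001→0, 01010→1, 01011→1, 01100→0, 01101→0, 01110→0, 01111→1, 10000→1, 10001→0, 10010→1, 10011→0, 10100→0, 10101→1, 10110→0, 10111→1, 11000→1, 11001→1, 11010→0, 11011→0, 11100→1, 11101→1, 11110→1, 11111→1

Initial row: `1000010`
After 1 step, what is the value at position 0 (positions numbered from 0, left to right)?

0010101
position 0 holds 0

0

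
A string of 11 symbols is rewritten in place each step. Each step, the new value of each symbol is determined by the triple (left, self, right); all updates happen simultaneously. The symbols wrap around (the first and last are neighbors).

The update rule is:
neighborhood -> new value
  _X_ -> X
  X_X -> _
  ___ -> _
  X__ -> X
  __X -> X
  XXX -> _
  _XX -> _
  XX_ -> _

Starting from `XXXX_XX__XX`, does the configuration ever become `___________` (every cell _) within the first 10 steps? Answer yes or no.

step 1: _______XX__
step 2: ______X__X_
step 3: _____XXXXXX
step 4: X___X______
step 5: XX_XXX____X
step 6: ______X__X_  (repeats step 2; period 4)
step 10: ______X__X_
step 10 is ______X__X_, still not uniform _

no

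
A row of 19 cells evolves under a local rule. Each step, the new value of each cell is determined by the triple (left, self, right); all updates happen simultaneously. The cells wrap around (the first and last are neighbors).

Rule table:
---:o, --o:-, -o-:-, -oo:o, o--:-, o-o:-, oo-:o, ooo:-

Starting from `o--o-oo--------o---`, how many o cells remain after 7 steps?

9

step 1: -----oo-oooooo---o-
step 2: oooo-oo-o----o-o---
step 3: o--o-oo---oo-----o-
step 4: -----oo-o-oo-ooo---
step 5: oooo-oo---oo-o-o-oo
step 6: ---o-oo-o-oo-----o-
step 7: oo---oo---oo-ooo---
count of o: 9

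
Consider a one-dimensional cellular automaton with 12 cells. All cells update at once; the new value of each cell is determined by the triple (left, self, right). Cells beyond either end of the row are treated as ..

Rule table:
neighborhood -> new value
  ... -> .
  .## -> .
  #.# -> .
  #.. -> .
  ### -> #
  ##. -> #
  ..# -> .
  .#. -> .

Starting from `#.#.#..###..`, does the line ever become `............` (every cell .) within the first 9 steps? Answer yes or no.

........##..
.........#..
............
all cells are . at step 3

yes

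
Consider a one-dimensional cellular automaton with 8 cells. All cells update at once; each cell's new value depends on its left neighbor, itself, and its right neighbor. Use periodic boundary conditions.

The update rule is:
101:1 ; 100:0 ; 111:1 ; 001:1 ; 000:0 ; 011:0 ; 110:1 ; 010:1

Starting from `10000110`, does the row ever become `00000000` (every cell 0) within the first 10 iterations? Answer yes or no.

iteration 1: 10001011
iteration 2: 10011101
iteration 3: 10101110
iteration 4: 11110111
iteration 5: 11111011
iteration 6: 11111101
iteration 7: 11111110
iteration 8: 01111111
iteration 9: 10111111
iteration 10: 11011111
iteration 10 is 11011111, still not uniform 0

no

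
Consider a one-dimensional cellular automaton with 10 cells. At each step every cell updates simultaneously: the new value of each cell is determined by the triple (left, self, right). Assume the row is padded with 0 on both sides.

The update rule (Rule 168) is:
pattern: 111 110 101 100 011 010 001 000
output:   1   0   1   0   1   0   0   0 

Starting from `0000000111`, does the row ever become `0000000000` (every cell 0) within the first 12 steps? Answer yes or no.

yes

0000000110
0000000100
0000000000
all cells are 0 at step 3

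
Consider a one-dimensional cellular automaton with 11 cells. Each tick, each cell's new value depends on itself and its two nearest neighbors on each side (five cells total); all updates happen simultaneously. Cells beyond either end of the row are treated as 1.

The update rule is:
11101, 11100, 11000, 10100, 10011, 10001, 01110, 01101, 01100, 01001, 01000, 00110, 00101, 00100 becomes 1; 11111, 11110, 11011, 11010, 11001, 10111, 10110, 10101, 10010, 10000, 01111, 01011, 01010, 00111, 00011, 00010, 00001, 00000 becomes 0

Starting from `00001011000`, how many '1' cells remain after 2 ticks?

tick 1: 10001001110
tick 2: 11101110110
count of 1: 8

8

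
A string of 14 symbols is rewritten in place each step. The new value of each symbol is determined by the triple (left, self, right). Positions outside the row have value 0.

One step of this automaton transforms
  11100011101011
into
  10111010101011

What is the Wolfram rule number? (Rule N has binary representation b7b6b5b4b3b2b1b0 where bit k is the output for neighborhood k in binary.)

position 1: 111 → 0  (bit 7 = 0)
position 2: 110 → 1  (bit 6 = 1)
position 9: 101 → 0  (bit 5 = 0)
position 3: 100 → 1  (bit 4 = 1)
position 0: 011 → 1  (bit 3 = 1)
position 10: 010 → 1  (bit 2 = 1)
position 5: 001 → 0  (bit 1 = 0)
position 4: 000 → 1  (bit 0 = 1)
bits b7..b0 = 01011101 = 93

93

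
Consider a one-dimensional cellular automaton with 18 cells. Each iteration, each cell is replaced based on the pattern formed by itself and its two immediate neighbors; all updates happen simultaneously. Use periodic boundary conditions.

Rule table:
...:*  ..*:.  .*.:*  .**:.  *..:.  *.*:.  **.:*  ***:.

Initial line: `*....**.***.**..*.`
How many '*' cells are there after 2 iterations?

iteration 1: *.**..*...*..*..*.
iteration 2: *..*..*.*.*..*..*.
count of *: 7

7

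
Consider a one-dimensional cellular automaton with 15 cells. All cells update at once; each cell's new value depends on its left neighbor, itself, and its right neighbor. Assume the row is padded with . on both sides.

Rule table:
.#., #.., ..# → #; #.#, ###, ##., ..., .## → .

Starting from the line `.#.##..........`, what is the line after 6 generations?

......#.###....

generation 1: ##...#.........
generation 2: ..#.###........
generation 3: .##....#.......
generation 4: #..#..###......
generation 5: ######...#.....
generation 6: ......#.###....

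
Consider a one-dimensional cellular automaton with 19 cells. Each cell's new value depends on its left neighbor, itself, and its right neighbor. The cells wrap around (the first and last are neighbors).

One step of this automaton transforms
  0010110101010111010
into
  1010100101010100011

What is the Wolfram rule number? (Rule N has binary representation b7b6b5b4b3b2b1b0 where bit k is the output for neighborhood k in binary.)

position 14: 111 → 0  (bit 7 = 0)
position 5: 110 → 0  (bit 6 = 0)
position 3: 101 → 0  (bit 5 = 0)
position 18: 100 → 1  (bit 4 = 1)
position 4: 011 → 1  (bit 3 = 1)
position 2: 010 → 1  (bit 2 = 1)
position 1: 001 → 0  (bit 1 = 0)
position 0: 000 → 1  (bit 0 = 1)
bits b7..b0 = 00011101 = 29

29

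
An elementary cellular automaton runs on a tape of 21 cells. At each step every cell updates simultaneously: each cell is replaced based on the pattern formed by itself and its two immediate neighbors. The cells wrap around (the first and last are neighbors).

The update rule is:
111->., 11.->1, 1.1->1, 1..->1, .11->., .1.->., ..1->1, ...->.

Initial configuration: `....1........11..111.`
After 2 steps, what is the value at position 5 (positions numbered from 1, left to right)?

1

step 1: ...1.1......1.111..11
step 2: 1.1.1.1....1.1..111.1
position 5 holds 1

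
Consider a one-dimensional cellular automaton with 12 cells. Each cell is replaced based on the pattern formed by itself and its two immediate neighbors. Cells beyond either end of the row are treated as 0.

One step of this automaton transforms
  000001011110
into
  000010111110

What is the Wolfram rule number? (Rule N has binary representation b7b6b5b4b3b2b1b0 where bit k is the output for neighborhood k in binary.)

234

position 8: 111 → 1  (bit 7 = 1)
position 10: 110 → 1  (bit 6 = 1)
position 6: 101 → 1  (bit 5 = 1)
position 11: 100 → 0  (bit 4 = 0)
position 7: 011 → 1  (bit 3 = 1)
position 5: 010 → 0  (bit 2 = 0)
position 4: 001 → 1  (bit 1 = 1)
position 0: 000 → 0  (bit 0 = 0)
bits b7..b0 = 11101010 = 234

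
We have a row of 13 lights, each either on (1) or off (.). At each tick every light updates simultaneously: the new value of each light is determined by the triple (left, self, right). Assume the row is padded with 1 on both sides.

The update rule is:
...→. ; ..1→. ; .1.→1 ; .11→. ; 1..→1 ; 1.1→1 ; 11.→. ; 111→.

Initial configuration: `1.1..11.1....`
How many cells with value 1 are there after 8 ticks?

6

.111...111...
1...1.....1..
.1..11....11.
111...1.....1
...1..11.....
1..11...1....
.1...1..11...
111..11...1..
count of 1: 6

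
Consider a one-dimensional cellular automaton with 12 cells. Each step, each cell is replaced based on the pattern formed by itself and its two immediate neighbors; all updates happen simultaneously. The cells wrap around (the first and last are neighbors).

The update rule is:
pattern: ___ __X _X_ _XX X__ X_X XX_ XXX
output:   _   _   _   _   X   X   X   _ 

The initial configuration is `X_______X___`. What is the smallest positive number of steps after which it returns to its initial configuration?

12

_X_______X__
__X_______X_
___X_______X
X___X_______
_X___X______
__X___X_____
___X___X____
____X___X___
_____X___X__
______X___X_
_______X___X
X_______X___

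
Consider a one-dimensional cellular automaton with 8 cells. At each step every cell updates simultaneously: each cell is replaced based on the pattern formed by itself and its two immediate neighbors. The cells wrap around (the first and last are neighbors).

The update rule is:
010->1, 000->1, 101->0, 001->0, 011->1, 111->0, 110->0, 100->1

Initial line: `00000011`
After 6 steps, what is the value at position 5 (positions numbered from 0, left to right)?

0

step 1: 11111010
step 2: 10000010
step 3: 11111010  (repeats step 1; period 2)
step 6: 10000010
position 5 holds 0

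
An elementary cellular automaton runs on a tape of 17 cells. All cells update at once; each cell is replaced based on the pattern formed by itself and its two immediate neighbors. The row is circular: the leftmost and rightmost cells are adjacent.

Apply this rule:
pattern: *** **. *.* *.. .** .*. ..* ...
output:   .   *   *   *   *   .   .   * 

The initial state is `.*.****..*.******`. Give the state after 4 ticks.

*.**..**..**....*
*****.***.*****.*
....***.***...***
***.*.***.***.*.*

***.*.***.***.*.*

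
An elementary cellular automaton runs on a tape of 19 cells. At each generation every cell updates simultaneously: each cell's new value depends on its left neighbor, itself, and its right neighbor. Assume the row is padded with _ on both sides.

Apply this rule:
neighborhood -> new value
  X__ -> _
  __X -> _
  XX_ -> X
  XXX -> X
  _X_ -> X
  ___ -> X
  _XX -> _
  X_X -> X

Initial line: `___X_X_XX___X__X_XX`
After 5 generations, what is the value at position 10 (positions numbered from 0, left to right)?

XX_XXXX_X_X_X__XX_X
_XX_XXXXXXXXX___XXX
__XX_XXXXXXXX_X__XX
X__XX_XXXXXXXXX___X
X___XX_XXXXXXXX_X_X
position 10 holds X

X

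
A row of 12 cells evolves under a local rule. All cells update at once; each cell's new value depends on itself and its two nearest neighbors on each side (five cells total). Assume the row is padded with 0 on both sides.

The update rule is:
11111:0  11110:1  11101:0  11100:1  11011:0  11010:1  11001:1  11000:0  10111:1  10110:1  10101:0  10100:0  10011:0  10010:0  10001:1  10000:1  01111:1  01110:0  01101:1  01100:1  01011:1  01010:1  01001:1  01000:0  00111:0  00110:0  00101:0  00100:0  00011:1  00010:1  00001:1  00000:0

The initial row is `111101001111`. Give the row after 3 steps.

011010100111
101101010001
011110100110

011110100110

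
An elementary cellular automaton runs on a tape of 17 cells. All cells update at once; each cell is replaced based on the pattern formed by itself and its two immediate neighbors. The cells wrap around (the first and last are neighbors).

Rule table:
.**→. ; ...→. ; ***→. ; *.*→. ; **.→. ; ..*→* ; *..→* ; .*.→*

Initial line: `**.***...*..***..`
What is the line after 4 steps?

......*.****...**
*....**.....*.*..
**..*..*...**.***
..*******.*......

..*******.*......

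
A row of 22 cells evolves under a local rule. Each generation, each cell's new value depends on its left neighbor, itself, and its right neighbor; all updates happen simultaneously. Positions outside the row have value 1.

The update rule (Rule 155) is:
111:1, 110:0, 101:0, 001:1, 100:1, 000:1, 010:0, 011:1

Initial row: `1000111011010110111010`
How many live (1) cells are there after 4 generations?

17

generation 1: 0111110010000100110000
generation 2: 0111101101111011101111
generation 3: 0111001001110011001111
generation 4: 0110110111101110111111
count of 1: 17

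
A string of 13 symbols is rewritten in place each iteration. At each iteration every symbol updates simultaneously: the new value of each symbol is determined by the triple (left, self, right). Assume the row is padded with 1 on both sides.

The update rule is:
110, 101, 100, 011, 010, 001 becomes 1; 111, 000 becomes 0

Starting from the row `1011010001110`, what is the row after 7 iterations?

0111100110001

1111111011011
0000001111110
1000011000011
1100111100110
0111100111111
1100111100000
0111100110001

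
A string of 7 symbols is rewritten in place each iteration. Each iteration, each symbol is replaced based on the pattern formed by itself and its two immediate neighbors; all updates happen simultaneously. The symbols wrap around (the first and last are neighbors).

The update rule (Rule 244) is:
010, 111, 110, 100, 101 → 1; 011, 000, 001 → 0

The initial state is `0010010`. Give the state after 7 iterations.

0110110

0011011
1001101
1100110
0110011
1011001
1101100
0110110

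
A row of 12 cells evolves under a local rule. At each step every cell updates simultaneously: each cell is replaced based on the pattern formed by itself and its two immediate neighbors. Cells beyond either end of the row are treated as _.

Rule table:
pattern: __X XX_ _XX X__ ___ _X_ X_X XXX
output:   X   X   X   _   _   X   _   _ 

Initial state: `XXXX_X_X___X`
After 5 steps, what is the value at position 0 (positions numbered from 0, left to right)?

X

step 1: X__X_X_X__XX
step 2: X_XX_X_X_XXX
step 3: X_XX_X_X_X_X
step 4: X_XX_X_X_X_X  (fixed point — unchanged through step 5)
position 0 holds X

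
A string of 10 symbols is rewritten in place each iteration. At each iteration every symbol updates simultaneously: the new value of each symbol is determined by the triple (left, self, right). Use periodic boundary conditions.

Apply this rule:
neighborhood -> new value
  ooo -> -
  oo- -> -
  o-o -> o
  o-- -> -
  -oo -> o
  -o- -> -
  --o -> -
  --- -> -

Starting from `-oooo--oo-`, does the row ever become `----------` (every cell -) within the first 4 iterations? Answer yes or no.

yes

iteration 1: -o-----o--
iteration 2: ----------
all cells are - at iteration 2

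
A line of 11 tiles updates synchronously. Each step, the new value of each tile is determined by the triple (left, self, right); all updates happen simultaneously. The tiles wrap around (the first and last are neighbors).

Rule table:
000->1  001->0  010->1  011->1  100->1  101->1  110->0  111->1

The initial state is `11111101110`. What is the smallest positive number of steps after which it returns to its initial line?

11

11111011101
11110111011
11101110111
11011101111
10111011111
01110111111
11101111110
11011111101
10111111011
01111110111
11111101110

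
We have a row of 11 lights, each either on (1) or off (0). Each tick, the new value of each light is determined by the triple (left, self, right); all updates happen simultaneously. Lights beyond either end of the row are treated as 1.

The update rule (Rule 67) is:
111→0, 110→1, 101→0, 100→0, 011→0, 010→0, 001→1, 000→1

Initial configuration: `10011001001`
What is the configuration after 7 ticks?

10101010010
10000000100
10111111001
10000001010
10111110000
10000010111
10111100000

10111100000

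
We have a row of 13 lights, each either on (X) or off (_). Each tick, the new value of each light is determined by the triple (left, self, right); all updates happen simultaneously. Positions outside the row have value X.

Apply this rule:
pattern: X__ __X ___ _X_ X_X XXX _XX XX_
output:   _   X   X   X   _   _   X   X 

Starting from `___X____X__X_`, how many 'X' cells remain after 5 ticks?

_XXX_XXXX_XX_
_X_X_X__X_XX_
_X_X_X_XX_XX_
_X_X_X_XX_XX_  (fixed point — unchanged through tick 5)
count of X: 7

7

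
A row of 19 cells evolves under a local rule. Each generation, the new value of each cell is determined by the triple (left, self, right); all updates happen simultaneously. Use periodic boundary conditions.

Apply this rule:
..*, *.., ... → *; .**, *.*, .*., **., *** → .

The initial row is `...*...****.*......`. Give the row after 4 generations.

***.***......******
.......******......
*******......******
.......******......

.......******......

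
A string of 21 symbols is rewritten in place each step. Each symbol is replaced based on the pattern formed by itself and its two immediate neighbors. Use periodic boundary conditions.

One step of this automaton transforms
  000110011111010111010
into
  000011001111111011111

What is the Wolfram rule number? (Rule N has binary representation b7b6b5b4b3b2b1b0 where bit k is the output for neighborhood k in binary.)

244

position 8: 111 → 1  (bit 7 = 1)
position 4: 110 → 1  (bit 6 = 1)
position 12: 101 → 1  (bit 5 = 1)
position 5: 100 → 1  (bit 4 = 1)
position 3: 011 → 0  (bit 3 = 0)
position 13: 010 → 1  (bit 2 = 1)
position 2: 001 → 0  (bit 1 = 0)
position 0: 000 → 0  (bit 0 = 0)
bits b7..b0 = 11110100 = 244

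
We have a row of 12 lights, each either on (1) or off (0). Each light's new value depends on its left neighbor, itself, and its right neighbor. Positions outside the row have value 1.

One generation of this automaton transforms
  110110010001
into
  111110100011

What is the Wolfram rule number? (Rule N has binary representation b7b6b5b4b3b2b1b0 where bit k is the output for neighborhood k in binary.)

position 0: 111 → 1  (bit 7 = 1)
position 1: 110 → 1  (bit 6 = 1)
position 2: 101 → 1  (bit 5 = 1)
position 5: 100 → 0  (bit 4 = 0)
position 3: 011 → 1  (bit 3 = 1)
position 7: 010 → 0  (bit 2 = 0)
position 6: 001 → 1  (bit 1 = 1)
position 9: 000 → 0  (bit 0 = 0)
bits b7..b0 = 11101010 = 234

234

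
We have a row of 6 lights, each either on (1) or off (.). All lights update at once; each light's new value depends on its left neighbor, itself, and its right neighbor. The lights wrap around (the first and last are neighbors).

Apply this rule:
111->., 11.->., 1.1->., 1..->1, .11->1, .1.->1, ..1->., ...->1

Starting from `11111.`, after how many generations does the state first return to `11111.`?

2

generation 1: 1.....
generation 2: 11111.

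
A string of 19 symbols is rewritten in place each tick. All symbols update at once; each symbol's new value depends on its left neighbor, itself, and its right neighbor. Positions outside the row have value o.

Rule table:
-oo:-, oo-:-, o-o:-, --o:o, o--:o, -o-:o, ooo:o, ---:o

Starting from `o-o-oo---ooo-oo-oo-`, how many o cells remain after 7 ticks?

--o---ooo-o--------
oooooo-o--ooooooooo
ooooo--ooo-oooooooo
oooo-oo-o---ooooooo
ooo-----oooo-oooooo
oo-ooooo-oo---ooooo
o---ooo----ooo-oooo
count of o: 11

11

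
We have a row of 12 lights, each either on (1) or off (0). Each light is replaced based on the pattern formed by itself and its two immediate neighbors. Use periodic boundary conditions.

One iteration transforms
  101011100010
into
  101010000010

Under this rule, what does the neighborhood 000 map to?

0

At position 8 the neighborhood is 000; the next row has 0 there.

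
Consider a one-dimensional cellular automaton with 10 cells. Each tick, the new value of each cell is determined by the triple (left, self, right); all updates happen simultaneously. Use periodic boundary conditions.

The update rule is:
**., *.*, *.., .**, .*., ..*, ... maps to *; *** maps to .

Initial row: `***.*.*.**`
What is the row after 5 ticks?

..*******.
***.....**
..*******.  (repeats tick 1; period 2)
tick 5: ..*******.

..*******.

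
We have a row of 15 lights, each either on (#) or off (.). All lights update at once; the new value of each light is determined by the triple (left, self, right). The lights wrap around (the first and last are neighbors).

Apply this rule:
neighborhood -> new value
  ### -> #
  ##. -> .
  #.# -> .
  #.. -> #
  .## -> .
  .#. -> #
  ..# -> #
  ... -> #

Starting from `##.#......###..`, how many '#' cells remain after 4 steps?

9

step 1: ...#######.#.##
step 2: ###.#####..#...
step 3: .#...###.######
step 4: .####.#...####.
count of #: 9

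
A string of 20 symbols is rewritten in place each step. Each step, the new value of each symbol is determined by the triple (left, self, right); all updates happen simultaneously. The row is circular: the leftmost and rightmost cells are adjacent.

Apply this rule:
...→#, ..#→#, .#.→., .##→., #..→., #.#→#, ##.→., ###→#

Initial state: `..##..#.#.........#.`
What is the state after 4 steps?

##...#.#..########..
...##.#..#.######..#
.##..#..#.#.####..#.
#...#..#.#.#.##..#..

#...#..#.#.#.##..#..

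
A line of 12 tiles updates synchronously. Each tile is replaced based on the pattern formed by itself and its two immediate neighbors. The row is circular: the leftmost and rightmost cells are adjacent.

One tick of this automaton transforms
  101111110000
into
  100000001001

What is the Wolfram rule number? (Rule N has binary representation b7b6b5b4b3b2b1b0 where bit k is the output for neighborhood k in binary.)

position 3: 111 → 0  (bit 7 = 0)
position 7: 110 → 0  (bit 6 = 0)
position 1: 101 → 0  (bit 5 = 0)
position 8: 100 → 1  (bit 4 = 1)
position 2: 011 → 0  (bit 3 = 0)
position 0: 010 → 1  (bit 2 = 1)
position 11: 001 → 1  (bit 1 = 1)
position 9: 000 → 0  (bit 0 = 0)
bits b7..b0 = 00010110 = 22

22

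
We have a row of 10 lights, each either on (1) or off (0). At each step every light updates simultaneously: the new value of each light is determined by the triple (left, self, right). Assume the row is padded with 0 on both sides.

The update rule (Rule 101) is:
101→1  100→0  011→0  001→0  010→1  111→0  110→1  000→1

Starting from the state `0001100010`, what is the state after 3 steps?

1100101010
0100111110
0100000010

0100000010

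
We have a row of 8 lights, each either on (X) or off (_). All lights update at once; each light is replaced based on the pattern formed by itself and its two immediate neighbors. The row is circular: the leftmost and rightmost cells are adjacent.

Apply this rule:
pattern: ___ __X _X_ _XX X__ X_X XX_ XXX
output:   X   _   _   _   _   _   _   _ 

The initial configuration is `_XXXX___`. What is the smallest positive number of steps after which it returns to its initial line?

______XX
_XXXX___

2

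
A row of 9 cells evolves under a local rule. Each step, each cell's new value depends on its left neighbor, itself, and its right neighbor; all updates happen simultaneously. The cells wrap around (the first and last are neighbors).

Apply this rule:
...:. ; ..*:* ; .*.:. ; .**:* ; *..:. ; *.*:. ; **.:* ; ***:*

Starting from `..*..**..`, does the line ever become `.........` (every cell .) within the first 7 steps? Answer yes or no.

.*..***..
*..****..
..*****.*
.******..
*******..
*******.*
*******.*
step 7 is *******.*, still not uniform .

no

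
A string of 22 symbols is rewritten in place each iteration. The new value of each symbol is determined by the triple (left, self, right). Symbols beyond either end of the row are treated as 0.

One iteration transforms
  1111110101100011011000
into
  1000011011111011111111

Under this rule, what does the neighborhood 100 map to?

At position 11 the neighborhood is 100; the next row has 1 there.

1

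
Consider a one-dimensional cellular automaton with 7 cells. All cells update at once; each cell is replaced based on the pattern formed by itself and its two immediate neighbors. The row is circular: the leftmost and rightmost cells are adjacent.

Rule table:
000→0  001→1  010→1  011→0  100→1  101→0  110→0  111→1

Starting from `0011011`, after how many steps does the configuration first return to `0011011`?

7

step 1: 1100000
step 2: 0010001
step 3: 1111011
step 4: 1110001
step 5: 1101010
step 6: 0001010
step 7: 0011011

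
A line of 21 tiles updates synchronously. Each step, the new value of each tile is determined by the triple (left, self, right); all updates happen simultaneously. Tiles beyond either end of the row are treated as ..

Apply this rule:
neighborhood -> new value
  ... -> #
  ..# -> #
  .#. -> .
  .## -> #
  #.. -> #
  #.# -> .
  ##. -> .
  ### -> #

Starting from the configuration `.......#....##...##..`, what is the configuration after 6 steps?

step 1: #######.#####.####.##
step 2: ######..####..###..#.
step 3: #####.#####.####.##.#
step 4: ####..####..###..#...
step 5: ###.#####.####.##.###
step 6: ##..####..###..#..##.

##..####..###..#..##.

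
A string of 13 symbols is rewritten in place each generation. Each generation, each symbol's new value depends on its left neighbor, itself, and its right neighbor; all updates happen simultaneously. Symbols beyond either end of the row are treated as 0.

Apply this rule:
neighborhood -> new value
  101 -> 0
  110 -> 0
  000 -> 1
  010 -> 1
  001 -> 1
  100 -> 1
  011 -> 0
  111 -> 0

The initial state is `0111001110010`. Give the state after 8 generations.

generation 1: 1000110001111
generation 2: 1111001110000
generation 3: 0000110001111
generation 4: 1111001110000  (repeats generation 2; period 2)
generation 8: 1111001110000

1111001110000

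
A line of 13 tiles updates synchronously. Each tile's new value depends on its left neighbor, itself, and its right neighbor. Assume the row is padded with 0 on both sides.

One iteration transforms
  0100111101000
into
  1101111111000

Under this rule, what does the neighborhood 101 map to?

At position 8 the neighborhood is 101; the next row has 1 there.

1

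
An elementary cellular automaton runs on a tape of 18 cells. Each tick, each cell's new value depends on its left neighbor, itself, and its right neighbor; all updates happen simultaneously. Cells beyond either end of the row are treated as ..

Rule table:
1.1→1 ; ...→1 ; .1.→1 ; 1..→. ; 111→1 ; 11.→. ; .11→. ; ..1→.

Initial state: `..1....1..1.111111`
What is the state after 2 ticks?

1111..11....1.11..

1.1.11.1..11.1111.
1111..11....1.11..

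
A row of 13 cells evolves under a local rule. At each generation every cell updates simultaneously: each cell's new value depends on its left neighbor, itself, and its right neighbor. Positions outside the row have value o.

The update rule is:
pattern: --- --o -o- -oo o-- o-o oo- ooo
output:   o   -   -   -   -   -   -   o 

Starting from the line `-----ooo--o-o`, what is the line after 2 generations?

generation 1: -ooo--o------
generation 2: --o-----oooo-

--o-----oooo-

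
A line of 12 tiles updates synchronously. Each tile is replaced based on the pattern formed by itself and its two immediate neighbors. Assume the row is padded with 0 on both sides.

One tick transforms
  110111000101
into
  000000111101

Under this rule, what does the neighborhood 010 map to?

At position 9 the neighborhood is 010; the next row has 1 there.

1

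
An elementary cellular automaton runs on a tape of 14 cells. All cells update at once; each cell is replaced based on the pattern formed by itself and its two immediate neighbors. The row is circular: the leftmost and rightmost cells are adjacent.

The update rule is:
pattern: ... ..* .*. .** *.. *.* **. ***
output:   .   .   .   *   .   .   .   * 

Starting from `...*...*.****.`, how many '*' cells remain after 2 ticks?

2

.........***..
.........**...
count of *: 2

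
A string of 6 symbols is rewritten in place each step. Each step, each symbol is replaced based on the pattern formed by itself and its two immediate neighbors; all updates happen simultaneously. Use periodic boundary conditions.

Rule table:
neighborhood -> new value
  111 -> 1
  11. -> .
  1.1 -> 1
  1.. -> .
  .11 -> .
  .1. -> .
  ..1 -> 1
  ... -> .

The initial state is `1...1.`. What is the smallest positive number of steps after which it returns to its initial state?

6

step 1: ...1.1
step 2: ..1.1.
step 3: .1.1..
step 4: 1.1...
step 5: .1...1
step 6: 1...1.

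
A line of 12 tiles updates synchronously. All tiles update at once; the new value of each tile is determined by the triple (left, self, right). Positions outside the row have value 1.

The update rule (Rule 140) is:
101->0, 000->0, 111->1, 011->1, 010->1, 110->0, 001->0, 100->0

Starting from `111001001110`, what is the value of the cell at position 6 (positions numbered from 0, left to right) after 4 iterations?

0

iteration 1: 110001001100
iteration 2: 100001001000
iteration 3: 000001001000
iteration 4: 000001001000
position 6 holds 0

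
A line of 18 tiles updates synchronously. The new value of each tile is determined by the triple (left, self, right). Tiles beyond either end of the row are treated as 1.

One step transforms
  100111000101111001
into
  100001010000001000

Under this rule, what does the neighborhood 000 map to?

At position 7 the neighborhood is 000; the next row has 1 there.

1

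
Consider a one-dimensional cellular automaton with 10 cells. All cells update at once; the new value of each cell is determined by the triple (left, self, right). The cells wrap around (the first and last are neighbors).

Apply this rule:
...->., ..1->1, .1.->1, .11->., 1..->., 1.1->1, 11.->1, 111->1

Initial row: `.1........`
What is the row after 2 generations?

11........
.1.......1

.1.......1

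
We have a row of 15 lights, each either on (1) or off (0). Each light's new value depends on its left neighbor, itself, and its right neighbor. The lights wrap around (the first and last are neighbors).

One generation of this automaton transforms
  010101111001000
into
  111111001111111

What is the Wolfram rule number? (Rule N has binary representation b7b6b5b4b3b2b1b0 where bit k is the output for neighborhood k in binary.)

127

position 6: 111 → 0  (bit 7 = 0)
position 8: 110 → 1  (bit 6 = 1)
position 2: 101 → 1  (bit 5 = 1)
position 9: 100 → 1  (bit 4 = 1)
position 5: 011 → 1  (bit 3 = 1)
position 1: 010 → 1  (bit 2 = 1)
position 0: 001 → 1  (bit 1 = 1)
position 13: 000 → 1  (bit 0 = 1)
bits b7..b0 = 01111111 = 127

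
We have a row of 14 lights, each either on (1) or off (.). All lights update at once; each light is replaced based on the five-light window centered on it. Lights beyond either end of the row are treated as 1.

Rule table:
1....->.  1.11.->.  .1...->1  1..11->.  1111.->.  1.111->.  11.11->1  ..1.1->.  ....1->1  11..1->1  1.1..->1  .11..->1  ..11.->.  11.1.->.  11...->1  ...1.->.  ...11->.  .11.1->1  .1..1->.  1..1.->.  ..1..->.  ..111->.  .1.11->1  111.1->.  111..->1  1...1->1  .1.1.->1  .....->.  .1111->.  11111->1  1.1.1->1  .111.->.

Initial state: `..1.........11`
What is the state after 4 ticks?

1.11..11..1...

1..1......1...
11..1...1..11.
.11..11.....11
1.11..11..1...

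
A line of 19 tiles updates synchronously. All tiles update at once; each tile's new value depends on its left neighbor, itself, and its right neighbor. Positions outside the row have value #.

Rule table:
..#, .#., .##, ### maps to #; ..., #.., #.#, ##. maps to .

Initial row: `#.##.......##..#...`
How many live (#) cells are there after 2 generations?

generation 1: ..#.......##..##..#
generation 2: .##......##..##..##
count of #: 8

8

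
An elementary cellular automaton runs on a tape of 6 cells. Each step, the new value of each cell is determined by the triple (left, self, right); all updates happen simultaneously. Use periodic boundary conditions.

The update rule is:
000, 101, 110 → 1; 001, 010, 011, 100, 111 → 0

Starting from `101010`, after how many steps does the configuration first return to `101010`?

2

step 1: 010101
step 2: 101010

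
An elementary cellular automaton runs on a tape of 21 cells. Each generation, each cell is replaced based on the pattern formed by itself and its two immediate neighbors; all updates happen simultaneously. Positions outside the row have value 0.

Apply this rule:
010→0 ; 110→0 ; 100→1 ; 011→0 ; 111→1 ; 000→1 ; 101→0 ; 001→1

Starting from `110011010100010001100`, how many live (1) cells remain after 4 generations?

generation 1: 001100000011101110011
generation 2: 110011111101000101100
generation 3: 001101111000111000011
generation 4: 110000110111010111100
count of 1: 12

12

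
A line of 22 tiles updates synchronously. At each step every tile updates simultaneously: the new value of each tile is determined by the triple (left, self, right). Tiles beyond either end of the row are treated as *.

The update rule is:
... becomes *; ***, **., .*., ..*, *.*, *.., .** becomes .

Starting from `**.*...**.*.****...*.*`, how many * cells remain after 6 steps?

step 1: .....*...........*....
step 2: .***...*********...**.
step 3: .....*...........*....  (repeats step 1; period 2)
step 6: .***...*********...**.
count of *: 14

14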